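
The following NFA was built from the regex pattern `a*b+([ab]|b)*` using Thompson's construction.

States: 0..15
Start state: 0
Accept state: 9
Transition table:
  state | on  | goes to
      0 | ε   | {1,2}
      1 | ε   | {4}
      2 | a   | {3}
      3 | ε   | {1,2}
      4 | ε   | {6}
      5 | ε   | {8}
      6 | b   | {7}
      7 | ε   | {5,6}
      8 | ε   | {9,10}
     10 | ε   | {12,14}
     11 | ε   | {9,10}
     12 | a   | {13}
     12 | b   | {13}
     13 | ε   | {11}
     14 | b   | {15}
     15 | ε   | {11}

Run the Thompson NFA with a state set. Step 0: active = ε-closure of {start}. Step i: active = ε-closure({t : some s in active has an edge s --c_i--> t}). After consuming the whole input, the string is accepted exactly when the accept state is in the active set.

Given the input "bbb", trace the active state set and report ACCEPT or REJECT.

Answer: ACCEPT

Trace:
start: ε-closure({0}) = {0,1,2,4,6}
'b' @ 1: {5,6,7,8,9,10,12,14}  ✓accept
'b' @ 2: {5,6,7,8,9,10,11,12,13,14,15}  ✓accept
'b' @ 3: {5,6,7,8,9,10,11,12,13,14,15}  ✓accept
after full input: {5,6,7,8,9,10,11,12,13,14,15}  (accept=9 in)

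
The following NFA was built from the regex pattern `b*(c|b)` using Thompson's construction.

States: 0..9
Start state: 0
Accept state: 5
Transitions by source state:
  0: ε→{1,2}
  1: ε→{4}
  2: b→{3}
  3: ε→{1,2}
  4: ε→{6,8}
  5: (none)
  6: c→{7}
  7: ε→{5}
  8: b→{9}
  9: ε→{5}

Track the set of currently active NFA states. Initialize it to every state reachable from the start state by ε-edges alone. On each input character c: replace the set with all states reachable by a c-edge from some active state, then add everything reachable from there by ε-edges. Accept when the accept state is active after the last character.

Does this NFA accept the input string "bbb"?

initial (ε-close {0}): {0,1,2,4,6,8}
'b' @ 1: {1,2,3,4,5,6,8,9}  ✓accept
'b' @ 2: {1,2,3,4,5,6,8,9}  ✓accept
'b' @ 3: {1,2,3,4,5,6,8,9}  ✓accept
final: {1,2,3,4,5,6,8,9}; accept 5 in set

Answer: ACCEPT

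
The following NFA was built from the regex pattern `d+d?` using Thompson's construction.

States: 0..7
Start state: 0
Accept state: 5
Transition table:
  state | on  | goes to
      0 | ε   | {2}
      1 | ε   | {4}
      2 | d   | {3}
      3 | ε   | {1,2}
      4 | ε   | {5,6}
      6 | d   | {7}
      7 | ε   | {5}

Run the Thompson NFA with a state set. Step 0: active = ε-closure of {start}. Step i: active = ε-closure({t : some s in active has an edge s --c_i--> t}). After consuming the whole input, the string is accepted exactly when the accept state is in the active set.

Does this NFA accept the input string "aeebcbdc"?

S₀ = ε-closure({0}) = {0,2}
'a' @ 1: {}  — no active states
rest 'eebcbdc' ignored (set empty)
end set {} — state 5 not in

Answer: REJECT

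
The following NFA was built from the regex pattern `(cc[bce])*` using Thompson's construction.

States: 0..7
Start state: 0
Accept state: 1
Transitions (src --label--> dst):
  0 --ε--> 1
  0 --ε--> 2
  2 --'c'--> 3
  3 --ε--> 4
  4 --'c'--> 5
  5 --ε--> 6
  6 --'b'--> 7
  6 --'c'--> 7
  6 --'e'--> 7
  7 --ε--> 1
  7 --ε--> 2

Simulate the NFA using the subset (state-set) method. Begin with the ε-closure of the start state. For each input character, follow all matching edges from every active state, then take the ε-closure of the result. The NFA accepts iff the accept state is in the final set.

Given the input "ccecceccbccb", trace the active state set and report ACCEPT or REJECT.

start: ε-closure({0}) = {0,1,2}
'c' @ 1: {3,4}
'c' @ 2: {5,6}
'e' @ 3: {1,2,7}  [accepting]
'c' @ 4: {3,4}
'c' @ 5: {5,6}
'e' @ 6: {1,2,7}  [accepting]
'c' @ 7: {3,4}
'c' @ 8: {5,6}
'b' @ 9: {1,2,7}  [accepting]
'c' @ 10: {3,4}
'c' @ 11: {5,6}
'b' @ 12: {1,2,7}  [accepting]
end set {1,2,7} — state 1 in

Answer: ACCEPT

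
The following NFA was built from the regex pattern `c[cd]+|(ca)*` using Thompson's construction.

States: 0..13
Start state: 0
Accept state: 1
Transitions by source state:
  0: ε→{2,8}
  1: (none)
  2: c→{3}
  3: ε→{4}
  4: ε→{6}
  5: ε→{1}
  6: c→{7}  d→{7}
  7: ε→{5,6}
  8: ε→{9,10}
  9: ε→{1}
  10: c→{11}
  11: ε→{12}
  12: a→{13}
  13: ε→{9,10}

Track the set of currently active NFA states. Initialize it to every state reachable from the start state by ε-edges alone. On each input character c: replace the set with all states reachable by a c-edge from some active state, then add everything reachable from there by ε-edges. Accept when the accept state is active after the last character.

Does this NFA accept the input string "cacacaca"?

initial (ε-close {0}): {0,1,2,8,9,10}
'c' @ 1: {3,4,6,11,12}
'a' @ 2: {1,9,10,13}  ✓accept
'c' @ 3: {11,12}
'a' @ 4: {1,9,10,13}  ✓accept
'c' @ 5: {11,12}
'a' @ 6: {1,9,10,13}  ✓accept
'c' @ 7: {11,12}
'a' @ 8: {1,9,10,13}  ✓accept
end set {1,9,10,13} — state 1 in

Answer: ACCEPT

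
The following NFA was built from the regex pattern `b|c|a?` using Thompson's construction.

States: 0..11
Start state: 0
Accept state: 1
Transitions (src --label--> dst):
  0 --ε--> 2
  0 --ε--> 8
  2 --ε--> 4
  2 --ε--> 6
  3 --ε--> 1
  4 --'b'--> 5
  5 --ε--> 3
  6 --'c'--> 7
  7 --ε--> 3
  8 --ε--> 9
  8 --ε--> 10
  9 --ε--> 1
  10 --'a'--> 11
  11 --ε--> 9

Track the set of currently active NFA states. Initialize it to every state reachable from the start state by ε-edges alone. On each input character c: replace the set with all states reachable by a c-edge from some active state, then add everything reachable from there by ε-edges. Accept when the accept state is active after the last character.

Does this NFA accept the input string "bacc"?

Answer: REJECT

Trace:
initial (ε-close {0}): {0,1,2,4,6,8,9,10}
'b' @ 1: {1,3,5}  (accept∈set)
'a' @ 2: {}  — no active states
rest 'cc' ignored (set empty)
final: {}; accept 1 not in set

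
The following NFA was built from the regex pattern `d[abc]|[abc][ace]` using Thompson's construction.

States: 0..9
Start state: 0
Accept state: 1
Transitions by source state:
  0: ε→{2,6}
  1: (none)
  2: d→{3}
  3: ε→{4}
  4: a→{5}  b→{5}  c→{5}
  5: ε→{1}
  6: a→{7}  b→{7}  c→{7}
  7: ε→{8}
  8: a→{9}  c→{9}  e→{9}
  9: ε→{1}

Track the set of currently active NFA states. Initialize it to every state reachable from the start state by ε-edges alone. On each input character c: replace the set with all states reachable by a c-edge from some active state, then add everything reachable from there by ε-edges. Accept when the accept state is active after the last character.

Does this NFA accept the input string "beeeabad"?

Answer: REJECT

Steps:
start: ε-closure({0}) = {0,2,6}
'b' @ 1: {7,8}
'e' @ 2: {1,9}  (accept∈set)
'e' @ 3: {}  — state set empty
rest 'eabad' ignored (set empty)
after full input: {}  (accept=1 not in)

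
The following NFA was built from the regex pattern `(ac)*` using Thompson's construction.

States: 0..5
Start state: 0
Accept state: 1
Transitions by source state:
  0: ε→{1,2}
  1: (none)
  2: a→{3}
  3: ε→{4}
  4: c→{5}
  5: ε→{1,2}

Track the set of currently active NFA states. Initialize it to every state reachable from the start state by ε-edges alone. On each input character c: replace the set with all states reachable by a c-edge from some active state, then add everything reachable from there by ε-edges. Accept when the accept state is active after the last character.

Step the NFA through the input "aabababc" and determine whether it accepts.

start: ε-closure({0}) = {0,1,2}
'a' @ 1: {3,4}
'a' @ 2: {}  — state set empty
rest 'bababc' ignored (set empty)
after full input: {}  (accept=1 not in)

Answer: REJECT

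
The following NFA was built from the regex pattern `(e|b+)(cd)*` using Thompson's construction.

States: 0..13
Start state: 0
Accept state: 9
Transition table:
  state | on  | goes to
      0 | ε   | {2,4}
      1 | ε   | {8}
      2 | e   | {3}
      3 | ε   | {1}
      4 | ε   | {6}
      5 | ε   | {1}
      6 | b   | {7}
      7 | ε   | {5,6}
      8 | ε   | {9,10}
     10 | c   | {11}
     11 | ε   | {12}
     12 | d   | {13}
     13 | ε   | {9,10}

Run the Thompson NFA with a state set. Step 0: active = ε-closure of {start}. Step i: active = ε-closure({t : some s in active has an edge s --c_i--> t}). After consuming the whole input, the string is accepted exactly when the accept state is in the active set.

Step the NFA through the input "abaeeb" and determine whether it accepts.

Answer: REJECT

Trace:
S₀ = ε-closure({0}) = {0,2,4,6}
'a' @ 1: {}  — state set empty
rest 'baeeb' ignored (set empty)
final: {}; accept 9 not in set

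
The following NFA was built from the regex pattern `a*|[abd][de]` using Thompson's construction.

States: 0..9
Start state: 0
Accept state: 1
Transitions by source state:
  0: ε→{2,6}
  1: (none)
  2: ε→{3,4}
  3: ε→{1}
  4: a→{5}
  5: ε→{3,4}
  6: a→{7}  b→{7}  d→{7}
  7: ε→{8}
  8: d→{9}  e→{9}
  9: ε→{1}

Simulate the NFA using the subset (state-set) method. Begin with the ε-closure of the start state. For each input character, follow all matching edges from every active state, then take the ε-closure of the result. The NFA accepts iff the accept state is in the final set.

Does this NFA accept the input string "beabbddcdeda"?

Answer: REJECT

Steps:
S₀ = ε-closure({0}) = {0,1,2,3,4,6}
'b' @ 1: {7,8}
'e' @ 2: {1,9}  (accept∈set)
'a' @ 3: {}  — no active states
rest 'bbddcdeda' ignored (set empty)
final: {}; accept 1 not in set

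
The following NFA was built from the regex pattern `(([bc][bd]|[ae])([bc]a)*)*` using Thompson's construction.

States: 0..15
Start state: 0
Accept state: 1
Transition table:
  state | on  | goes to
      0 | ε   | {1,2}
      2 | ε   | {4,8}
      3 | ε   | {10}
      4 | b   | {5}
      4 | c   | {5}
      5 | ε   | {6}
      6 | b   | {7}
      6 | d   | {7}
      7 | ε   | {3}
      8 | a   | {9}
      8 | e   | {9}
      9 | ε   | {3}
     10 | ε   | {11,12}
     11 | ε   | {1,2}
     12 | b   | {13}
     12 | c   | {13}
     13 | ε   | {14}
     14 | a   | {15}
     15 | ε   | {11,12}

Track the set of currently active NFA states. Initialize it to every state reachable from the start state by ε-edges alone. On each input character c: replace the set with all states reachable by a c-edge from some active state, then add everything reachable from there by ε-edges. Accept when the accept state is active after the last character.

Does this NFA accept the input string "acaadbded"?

Answer: REJECT

Derivation:
start: ε-closure({0}) = {0,1,2,4,8}
'a' @ 1: {1,2,3,4,8,9,10,11,12}  (accept∈set)
'c' @ 2: {5,6,13,14}
'a' @ 3: {1,2,4,8,11,12,15}  (accept∈set)
'a' @ 4: {1,2,3,4,8,9,10,11,12}  (accept∈set)
'd' @ 5: {}  — no active states
rest 'bded' ignored (set empty)
end set {} — state 1 not in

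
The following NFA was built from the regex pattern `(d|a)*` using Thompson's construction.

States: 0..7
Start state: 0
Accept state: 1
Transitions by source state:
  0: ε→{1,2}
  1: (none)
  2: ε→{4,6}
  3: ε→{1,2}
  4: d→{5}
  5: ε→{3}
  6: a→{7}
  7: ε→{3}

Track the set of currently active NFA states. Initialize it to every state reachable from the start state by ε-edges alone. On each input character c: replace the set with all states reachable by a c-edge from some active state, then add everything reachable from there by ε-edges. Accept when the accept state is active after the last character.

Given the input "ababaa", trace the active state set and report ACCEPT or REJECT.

Answer: REJECT

Steps:
initial (ε-close {0}): {0,1,2,4,6}
'a' @ 1: {1,2,3,4,6,7}  ✓accept
'b' @ 2: {}  — state set empty
rest 'abaa' ignored (set empty)
final: {}; accept 1 not in set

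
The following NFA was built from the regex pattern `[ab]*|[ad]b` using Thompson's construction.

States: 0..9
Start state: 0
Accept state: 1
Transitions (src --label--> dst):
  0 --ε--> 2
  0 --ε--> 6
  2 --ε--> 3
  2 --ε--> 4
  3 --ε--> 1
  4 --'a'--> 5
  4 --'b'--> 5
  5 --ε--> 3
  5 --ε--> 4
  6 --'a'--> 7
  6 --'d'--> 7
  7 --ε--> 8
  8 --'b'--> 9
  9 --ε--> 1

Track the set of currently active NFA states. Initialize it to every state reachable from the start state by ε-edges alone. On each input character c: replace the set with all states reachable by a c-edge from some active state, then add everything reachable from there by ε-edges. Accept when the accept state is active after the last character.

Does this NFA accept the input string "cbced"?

S₀ = ε-closure({0}) = {0,1,2,3,4,6}
'c' @ 1: {}  — dead — no transitions
rest 'bced' ignored (set empty)
after full input: {}  (accept=1 not in)

Answer: REJECT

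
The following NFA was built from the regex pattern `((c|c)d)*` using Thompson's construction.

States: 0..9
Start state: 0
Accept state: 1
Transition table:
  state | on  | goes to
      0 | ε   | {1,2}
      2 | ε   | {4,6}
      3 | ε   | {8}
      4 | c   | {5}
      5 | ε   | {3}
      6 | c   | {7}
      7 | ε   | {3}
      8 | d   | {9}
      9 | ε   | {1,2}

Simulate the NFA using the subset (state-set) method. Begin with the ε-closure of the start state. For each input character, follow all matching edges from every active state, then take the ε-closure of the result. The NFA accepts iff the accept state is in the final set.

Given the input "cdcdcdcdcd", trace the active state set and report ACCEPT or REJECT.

Answer: ACCEPT

Steps:
initial (ε-close {0}): {0,1,2,4,6}
'c' @ 1: {3,5,7,8}
'd' @ 2: {1,2,4,6,9}  ✓accept
'c' @ 3: {3,5,7,8}
'd' @ 4: {1,2,4,6,9}  ✓accept
'c' @ 5: {3,5,7,8}
'd' @ 6: {1,2,4,6,9}  ✓accept
'c' @ 7: {3,5,7,8}
'd' @ 8: {1,2,4,6,9}  ✓accept
'c' @ 9: {3,5,7,8}
'd' @ 10: {1,2,4,6,9}  ✓accept
final: {1,2,4,6,9}; accept 1 in set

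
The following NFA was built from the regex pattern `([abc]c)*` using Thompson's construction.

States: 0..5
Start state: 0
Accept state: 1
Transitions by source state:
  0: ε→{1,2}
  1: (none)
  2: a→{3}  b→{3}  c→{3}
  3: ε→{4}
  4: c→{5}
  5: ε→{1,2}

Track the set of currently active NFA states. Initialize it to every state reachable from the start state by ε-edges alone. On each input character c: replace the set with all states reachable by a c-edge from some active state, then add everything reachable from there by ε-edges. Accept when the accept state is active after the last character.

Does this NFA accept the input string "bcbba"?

Answer: REJECT

Steps:
initial (ε-close {0}): {0,1,2}
'b' @ 1: {3,4}
'c' @ 2: {1,2,5}  [accepting]
'b' @ 3: {3,4}
'b' @ 4: {}  — no active states
rest 'a' ignored (set empty)
end set {} — state 1 not in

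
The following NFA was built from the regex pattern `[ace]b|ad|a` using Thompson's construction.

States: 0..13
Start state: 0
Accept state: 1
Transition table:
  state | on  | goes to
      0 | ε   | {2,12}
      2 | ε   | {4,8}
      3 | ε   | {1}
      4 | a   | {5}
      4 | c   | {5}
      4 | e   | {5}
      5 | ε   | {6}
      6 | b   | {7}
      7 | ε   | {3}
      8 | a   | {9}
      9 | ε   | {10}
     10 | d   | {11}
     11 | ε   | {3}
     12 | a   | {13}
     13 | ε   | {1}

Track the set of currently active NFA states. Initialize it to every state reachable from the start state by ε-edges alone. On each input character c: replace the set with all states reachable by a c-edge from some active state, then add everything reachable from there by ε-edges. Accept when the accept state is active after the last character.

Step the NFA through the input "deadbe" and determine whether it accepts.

start: ε-closure({0}) = {0,2,4,8,12}
'd' @ 1: {}  — state set empty
rest 'eadbe' ignored (set empty)
after full input: {}  (accept=1 not in)

Answer: REJECT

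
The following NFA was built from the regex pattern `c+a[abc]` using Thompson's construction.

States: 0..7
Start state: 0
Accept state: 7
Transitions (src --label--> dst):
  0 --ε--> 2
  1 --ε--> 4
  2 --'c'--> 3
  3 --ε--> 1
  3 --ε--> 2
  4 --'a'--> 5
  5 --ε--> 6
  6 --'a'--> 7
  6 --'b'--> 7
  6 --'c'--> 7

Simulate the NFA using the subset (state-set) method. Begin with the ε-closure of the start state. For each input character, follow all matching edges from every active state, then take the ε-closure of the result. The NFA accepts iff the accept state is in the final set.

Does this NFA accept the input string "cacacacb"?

start: ε-closure({0}) = {0,2}
'c' @ 1: {1,2,3,4}
'a' @ 2: {5,6}
'c' @ 3: {7}  [accepting]
'a' @ 4: {}  — no active states
rest 'cacb' ignored (set empty)
after full input: {}  (accept=7 not in)

Answer: REJECT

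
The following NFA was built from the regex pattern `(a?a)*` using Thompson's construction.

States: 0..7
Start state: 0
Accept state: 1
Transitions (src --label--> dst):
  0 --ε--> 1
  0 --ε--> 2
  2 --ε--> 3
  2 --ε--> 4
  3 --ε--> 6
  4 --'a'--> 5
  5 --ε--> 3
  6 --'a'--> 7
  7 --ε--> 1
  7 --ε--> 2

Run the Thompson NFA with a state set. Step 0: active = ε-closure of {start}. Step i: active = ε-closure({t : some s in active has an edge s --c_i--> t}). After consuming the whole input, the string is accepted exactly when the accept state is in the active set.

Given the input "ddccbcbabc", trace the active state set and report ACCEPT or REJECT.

Answer: REJECT

Derivation:
S₀ = ε-closure({0}) = {0,1,2,3,4,6}
'd' @ 1: {}  — dead — no transitions
rest 'dccbcbabc' ignored (set empty)
final: {}; accept 1 not in set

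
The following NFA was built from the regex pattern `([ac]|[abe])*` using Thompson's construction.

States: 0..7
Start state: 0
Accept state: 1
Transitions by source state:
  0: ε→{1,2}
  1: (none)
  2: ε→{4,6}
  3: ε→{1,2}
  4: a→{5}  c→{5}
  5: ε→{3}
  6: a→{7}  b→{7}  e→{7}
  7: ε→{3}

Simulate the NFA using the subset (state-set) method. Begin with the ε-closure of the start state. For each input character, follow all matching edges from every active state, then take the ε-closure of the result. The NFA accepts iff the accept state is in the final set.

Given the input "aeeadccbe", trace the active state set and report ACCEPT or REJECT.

initial (ε-close {0}): {0,1,2,4,6}
'a' @ 1: {1,2,3,4,5,6,7}  (accept∈set)
'e' @ 2: {1,2,3,4,6,7}  (accept∈set)
'e' @ 3: {1,2,3,4,6,7}  (accept∈set)
'a' @ 4: {1,2,3,4,5,6,7}  (accept∈set)
'd' @ 5: {}  — state set empty
rest 'ccbe' ignored (set empty)
after full input: {}  (accept=1 not in)

Answer: REJECT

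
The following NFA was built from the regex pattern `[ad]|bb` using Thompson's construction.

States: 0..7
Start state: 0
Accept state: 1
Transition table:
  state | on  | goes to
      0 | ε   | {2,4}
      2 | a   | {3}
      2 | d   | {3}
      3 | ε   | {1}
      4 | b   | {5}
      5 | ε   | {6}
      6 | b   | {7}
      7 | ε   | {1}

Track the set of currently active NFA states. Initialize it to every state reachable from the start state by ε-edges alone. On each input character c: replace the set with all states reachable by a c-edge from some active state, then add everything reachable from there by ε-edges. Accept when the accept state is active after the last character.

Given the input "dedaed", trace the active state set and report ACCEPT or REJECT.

start: ε-closure({0}) = {0,2,4}
'd' @ 1: {1,3}  (accept∈set)
'e' @ 2: {}  — state set empty
rest 'daed' ignored (set empty)
after full input: {}  (accept=1 not in)

Answer: REJECT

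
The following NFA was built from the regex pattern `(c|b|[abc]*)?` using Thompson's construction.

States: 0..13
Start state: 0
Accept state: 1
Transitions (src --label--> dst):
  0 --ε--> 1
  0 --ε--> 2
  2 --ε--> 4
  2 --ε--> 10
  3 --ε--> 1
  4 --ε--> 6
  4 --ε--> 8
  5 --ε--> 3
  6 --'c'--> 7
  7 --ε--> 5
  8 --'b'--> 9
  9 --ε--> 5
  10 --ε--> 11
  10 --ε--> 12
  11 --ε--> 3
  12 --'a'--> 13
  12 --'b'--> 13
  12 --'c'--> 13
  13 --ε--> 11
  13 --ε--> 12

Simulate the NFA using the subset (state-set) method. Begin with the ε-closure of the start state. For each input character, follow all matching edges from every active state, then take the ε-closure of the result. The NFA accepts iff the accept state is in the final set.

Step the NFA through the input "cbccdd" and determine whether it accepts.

initial (ε-close {0}): {0,1,2,3,4,6,8,10,11,12}
'c' @ 1: {1,3,5,7,11,12,13}  [accepting]
'b' @ 2: {1,3,11,12,13}  [accepting]
'c' @ 3: {1,3,11,12,13}  [accepting]
'c' @ 4: {1,3,11,12,13}  [accepting]
'd' @ 5: {}  — no active states
rest 'd' ignored (set empty)
after full input: {}  (accept=1 not in)

Answer: REJECT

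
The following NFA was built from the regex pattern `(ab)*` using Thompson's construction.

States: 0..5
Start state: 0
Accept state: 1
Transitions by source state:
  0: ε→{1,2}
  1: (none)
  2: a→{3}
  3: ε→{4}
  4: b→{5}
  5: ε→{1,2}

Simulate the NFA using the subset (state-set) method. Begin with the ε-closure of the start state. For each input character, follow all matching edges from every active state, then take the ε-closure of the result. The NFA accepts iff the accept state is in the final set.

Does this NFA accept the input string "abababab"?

initial (ε-close {0}): {0,1,2}
'a' @ 1: {3,4}
'b' @ 2: {1,2,5}  (accept∈set)
'a' @ 3: {3,4}
'b' @ 4: {1,2,5}  (accept∈set)
'a' @ 5: {3,4}
'b' @ 6: {1,2,5}  (accept∈set)
'a' @ 7: {3,4}
'b' @ 8: {1,2,5}  (accept∈set)
after full input: {1,2,5}  (accept=1 in)

Answer: ACCEPT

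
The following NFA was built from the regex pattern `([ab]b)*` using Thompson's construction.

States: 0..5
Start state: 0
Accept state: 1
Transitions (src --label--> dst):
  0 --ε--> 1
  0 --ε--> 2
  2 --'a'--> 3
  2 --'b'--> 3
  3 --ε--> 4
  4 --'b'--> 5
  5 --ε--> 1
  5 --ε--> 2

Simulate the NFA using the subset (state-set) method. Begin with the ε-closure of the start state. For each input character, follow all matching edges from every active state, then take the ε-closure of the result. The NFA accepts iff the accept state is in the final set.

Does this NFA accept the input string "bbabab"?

start: ε-closure({0}) = {0,1,2}
'b' @ 1: {3,4}
'b' @ 2: {1,2,5}  [accepting]
'a' @ 3: {3,4}
'b' @ 4: {1,2,5}  [accepting]
'a' @ 5: {3,4}
'b' @ 6: {1,2,5}  [accepting]
final: {1,2,5}; accept 1 in set

Answer: ACCEPT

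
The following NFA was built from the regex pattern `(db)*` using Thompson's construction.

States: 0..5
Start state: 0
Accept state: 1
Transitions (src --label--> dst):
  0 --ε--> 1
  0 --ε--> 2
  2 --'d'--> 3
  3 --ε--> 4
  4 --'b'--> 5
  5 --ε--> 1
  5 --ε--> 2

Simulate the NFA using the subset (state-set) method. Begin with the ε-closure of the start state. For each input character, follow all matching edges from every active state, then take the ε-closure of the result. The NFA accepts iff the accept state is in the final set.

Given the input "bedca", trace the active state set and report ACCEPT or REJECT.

start: ε-closure({0}) = {0,1,2}
'b' @ 1: {}  — no active states
rest 'edca' ignored (set empty)
end set {} — state 1 not in

Answer: REJECT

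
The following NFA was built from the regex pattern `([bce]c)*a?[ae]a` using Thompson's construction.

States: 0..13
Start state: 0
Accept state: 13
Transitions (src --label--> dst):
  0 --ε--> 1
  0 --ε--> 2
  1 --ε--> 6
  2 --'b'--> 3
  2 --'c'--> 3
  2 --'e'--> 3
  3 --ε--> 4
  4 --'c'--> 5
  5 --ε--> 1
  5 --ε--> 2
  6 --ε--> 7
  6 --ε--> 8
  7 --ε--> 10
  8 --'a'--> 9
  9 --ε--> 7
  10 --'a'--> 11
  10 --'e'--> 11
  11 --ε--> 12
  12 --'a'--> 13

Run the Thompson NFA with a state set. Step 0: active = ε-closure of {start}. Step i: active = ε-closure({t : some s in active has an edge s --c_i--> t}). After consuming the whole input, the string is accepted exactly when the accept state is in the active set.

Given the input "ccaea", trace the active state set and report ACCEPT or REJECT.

S₀ = ε-closure({0}) = {0,1,2,6,7,8,10}
'c' @ 1: {3,4}
'c' @ 2: {1,2,5,6,7,8,10}
'a' @ 3: {7,9,10,11,12}
'e' @ 4: {11,12}
'a' @ 5: {13}  [accepting]
final: {13}; accept 13 in set

Answer: ACCEPT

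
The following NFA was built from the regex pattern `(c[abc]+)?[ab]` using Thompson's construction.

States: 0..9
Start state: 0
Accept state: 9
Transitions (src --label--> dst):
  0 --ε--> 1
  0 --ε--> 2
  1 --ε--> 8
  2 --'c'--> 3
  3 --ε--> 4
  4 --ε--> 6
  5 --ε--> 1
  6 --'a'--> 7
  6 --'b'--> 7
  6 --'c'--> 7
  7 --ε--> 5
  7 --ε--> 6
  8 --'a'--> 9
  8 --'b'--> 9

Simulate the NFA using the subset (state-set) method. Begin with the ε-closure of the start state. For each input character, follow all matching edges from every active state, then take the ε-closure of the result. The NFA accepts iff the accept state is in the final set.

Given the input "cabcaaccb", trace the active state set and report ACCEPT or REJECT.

S₀ = ε-closure({0}) = {0,1,2,8}
'c' @ 1: {3,4,6}
'a' @ 2: {1,5,6,7,8}
'b' @ 3: {1,5,6,7,8,9}  ✓accept
'c' @ 4: {1,5,6,7,8}
'a' @ 5: {1,5,6,7,8,9}  ✓accept
'a' @ 6: {1,5,6,7,8,9}  ✓accept
'c' @ 7: {1,5,6,7,8}
'c' @ 8: {1,5,6,7,8}
'b' @ 9: {1,5,6,7,8,9}  ✓accept
end set {1,5,6,7,8,9} — state 9 in

Answer: ACCEPT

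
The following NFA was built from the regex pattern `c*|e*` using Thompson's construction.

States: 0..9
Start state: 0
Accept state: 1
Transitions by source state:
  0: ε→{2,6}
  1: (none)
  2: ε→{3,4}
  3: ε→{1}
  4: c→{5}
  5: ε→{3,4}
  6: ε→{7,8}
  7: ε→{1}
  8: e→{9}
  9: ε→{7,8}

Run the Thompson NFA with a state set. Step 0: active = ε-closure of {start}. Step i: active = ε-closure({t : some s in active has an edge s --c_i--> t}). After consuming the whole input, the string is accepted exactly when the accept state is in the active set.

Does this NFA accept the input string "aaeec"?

Answer: REJECT

Derivation:
initial (ε-close {0}): {0,1,2,3,4,6,7,8}
'a' @ 1: {}  — state set empty
rest 'aeec' ignored (set empty)
after full input: {}  (accept=1 not in)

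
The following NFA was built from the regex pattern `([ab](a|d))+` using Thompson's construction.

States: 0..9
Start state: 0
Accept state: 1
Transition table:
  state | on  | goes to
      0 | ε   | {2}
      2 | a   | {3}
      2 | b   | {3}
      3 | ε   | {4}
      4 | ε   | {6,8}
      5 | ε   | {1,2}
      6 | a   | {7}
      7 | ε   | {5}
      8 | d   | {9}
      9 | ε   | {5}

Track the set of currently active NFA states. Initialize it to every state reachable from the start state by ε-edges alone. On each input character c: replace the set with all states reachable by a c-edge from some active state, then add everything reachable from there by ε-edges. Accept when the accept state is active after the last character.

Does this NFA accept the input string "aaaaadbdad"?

S₀ = ε-closure({0}) = {0,2}
'a' @ 1: {3,4,6,8}
'a' @ 2: {1,2,5,7}  ✓accept
'a' @ 3: {3,4,6,8}
'a' @ 4: {1,2,5,7}  ✓accept
'a' @ 5: {3,4,6,8}
'd' @ 6: {1,2,5,9}  ✓accept
'b' @ 7: {3,4,6,8}
'd' @ 8: {1,2,5,9}  ✓accept
'a' @ 9: {3,4,6,8}
'd' @ 10: {1,2,5,9}  ✓accept
after full input: {1,2,5,9}  (accept=1 in)

Answer: ACCEPT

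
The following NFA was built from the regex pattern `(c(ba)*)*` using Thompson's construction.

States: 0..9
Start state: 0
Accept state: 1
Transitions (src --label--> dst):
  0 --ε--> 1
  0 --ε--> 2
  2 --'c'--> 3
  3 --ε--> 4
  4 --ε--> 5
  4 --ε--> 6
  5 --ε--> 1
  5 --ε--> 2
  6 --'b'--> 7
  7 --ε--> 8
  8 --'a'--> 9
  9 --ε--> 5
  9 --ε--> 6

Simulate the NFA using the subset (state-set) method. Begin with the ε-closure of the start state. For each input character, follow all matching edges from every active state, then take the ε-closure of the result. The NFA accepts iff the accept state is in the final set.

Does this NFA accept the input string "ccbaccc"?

Answer: ACCEPT

Trace:
S₀ = ε-closure({0}) = {0,1,2}
'c' @ 1: {1,2,3,4,5,6}  (accept∈set)
'c' @ 2: {1,2,3,4,5,6}  (accept∈set)
'b' @ 3: {7,8}
'a' @ 4: {1,2,5,6,9}  (accept∈set)
'c' @ 5: {1,2,3,4,5,6}  (accept∈set)
'c' @ 6: {1,2,3,4,5,6}  (accept∈set)
'c' @ 7: {1,2,3,4,5,6}  (accept∈set)
after full input: {1,2,3,4,5,6}  (accept=1 in)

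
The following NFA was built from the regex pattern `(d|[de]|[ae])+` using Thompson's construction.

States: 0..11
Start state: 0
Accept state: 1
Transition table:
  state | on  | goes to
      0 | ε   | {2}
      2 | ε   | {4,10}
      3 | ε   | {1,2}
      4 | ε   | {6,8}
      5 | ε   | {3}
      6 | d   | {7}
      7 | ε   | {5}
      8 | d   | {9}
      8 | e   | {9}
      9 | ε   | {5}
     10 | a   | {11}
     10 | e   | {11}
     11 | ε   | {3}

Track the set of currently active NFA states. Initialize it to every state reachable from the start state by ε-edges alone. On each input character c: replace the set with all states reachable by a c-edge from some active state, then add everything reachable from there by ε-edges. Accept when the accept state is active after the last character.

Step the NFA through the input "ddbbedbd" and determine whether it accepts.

S₀ = ε-closure({0}) = {0,2,4,6,8,10}
'd' @ 1: {1,2,3,4,5,6,7,8,9,10}  ✓accept
'd' @ 2: {1,2,3,4,5,6,7,8,9,10}  ✓accept
'b' @ 3: {}  — state set empty
rest 'bedbd' ignored (set empty)
after full input: {}  (accept=1 not in)

Answer: REJECT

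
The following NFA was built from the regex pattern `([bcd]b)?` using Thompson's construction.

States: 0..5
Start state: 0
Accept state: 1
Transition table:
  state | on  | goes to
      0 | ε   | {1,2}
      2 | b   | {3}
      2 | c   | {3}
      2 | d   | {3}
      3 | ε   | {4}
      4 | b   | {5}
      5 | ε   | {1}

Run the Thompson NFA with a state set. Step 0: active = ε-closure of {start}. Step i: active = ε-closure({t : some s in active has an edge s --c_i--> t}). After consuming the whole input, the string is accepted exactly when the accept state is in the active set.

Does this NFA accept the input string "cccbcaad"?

start: ε-closure({0}) = {0,1,2}
'c' @ 1: {3,4}
'c' @ 2: {}  — no active states
rest 'cbcaad' ignored (set empty)
after full input: {}  (accept=1 not in)

Answer: REJECT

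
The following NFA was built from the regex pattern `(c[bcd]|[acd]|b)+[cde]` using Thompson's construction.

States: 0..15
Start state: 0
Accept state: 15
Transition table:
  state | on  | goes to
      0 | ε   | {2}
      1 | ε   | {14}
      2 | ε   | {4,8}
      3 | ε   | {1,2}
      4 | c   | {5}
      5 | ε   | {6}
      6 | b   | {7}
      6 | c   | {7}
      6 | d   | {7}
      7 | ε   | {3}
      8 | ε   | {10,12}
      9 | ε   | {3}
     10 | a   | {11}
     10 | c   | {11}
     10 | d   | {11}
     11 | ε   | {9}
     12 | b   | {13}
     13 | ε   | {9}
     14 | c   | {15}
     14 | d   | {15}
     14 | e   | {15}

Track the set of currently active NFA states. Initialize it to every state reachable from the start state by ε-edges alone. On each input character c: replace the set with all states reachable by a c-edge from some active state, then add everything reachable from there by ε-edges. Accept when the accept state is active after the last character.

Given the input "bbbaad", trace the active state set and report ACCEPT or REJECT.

Answer: ACCEPT

Derivation:
S₀ = ε-closure({0}) = {0,2,4,8,10,12}
'b' @ 1: {1,2,3,4,8,9,10,12,13,14}
'b' @ 2: {1,2,3,4,8,9,10,12,13,14}
'b' @ 3: {1,2,3,4,8,9,10,12,13,14}
'a' @ 4: {1,2,3,4,8,9,10,11,12,14}
'a' @ 5: {1,2,3,4,8,9,10,11,12,14}
'd' @ 6: {1,2,3,4,8,9,10,11,12,14,15}  (accept∈set)
end set {1,2,3,4,8,9,10,11,12,14,15} — state 15 in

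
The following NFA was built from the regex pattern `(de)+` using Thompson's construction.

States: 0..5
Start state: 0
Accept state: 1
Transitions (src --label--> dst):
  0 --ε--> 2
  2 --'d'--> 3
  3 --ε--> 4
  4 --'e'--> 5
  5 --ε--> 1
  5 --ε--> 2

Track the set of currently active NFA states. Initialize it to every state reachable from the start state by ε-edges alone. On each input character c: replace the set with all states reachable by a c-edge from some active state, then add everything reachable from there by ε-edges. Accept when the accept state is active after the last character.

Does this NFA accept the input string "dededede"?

Answer: ACCEPT

Trace:
S₀ = ε-closure({0}) = {0,2}
'd' @ 1: {3,4}
'e' @ 2: {1,2,5}  ✓accept
'd' @ 3: {3,4}
'e' @ 4: {1,2,5}  ✓accept
'd' @ 5: {3,4}
'e' @ 6: {1,2,5}  ✓accept
'd' @ 7: {3,4}
'e' @ 8: {1,2,5}  ✓accept
end set {1,2,5} — state 1 in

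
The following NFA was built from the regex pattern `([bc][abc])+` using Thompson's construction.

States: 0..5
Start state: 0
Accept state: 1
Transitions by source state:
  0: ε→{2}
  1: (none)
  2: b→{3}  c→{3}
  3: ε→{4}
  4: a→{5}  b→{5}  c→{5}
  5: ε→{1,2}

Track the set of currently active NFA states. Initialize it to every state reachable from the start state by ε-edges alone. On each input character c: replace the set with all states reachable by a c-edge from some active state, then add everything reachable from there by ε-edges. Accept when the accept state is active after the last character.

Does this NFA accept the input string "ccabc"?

Answer: REJECT

Derivation:
S₀ = ε-closure({0}) = {0,2}
'c' @ 1: {3,4}
'c' @ 2: {1,2,5}  (accept∈set)
'a' @ 3: {}  — state set empty
rest 'bc' ignored (set empty)
end set {} — state 1 not in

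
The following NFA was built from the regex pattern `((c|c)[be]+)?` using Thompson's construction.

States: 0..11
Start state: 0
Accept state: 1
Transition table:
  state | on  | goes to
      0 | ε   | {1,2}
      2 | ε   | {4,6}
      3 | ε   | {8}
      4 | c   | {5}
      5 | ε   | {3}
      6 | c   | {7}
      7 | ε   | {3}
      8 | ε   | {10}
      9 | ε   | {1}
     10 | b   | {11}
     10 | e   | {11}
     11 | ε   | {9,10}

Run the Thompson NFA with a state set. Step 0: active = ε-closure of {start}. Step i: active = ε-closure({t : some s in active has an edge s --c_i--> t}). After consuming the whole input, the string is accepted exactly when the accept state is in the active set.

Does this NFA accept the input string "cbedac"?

Answer: REJECT

Derivation:
start: ε-closure({0}) = {0,1,2,4,6}
'c' @ 1: {3,5,7,8,10}
'b' @ 2: {1,9,10,11}  ✓accept
'e' @ 3: {1,9,10,11}  ✓accept
'd' @ 4: {}  — state set empty
rest 'ac' ignored (set empty)
after full input: {}  (accept=1 not in)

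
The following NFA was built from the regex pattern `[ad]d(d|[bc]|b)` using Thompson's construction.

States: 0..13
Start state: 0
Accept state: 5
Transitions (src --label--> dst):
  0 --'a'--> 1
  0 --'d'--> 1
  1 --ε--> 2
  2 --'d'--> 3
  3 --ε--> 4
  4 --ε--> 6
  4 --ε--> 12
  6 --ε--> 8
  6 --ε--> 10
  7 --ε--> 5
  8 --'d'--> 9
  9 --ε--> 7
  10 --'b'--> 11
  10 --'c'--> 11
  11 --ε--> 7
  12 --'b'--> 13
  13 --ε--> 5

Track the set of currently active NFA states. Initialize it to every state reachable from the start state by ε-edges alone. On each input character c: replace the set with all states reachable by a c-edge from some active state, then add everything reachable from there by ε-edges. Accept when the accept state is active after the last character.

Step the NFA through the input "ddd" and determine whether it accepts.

initial (ε-close {0}): {0}
'd' @ 1: {1,2}
'd' @ 2: {3,4,6,8,10,12}
'd' @ 3: {5,7,9}  ✓accept
final: {5,7,9}; accept 5 in set

Answer: ACCEPT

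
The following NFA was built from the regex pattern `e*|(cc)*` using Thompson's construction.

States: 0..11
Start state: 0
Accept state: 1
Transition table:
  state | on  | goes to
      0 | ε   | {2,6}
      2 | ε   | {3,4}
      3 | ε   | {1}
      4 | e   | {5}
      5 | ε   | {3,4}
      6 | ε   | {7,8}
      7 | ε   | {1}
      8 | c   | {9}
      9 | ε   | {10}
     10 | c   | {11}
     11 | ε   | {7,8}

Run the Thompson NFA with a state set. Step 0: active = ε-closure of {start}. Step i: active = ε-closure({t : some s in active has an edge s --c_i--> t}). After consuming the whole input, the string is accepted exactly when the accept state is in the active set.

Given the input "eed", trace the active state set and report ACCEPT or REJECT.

S₀ = ε-closure({0}) = {0,1,2,3,4,6,7,8}
'e' @ 1: {1,3,4,5}  ✓accept
'e' @ 2: {1,3,4,5}  ✓accept
'd' @ 3: {}  — no active states
final: {}; accept 1 not in set

Answer: REJECT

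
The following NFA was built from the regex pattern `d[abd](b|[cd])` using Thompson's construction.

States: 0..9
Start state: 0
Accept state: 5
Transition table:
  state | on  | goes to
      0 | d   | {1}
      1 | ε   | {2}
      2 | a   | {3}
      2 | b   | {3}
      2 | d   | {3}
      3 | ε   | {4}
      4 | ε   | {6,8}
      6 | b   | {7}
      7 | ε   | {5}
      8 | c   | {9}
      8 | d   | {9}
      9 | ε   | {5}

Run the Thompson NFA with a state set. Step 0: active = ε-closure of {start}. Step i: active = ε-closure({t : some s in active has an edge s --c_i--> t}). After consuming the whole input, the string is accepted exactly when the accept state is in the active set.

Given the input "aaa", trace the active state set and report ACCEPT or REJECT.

Answer: REJECT

Trace:
initial (ε-close {0}): {0}
'a' @ 1: {}  — dead — no transitions
rest 'aa' ignored (set empty)
final: {}; accept 5 not in set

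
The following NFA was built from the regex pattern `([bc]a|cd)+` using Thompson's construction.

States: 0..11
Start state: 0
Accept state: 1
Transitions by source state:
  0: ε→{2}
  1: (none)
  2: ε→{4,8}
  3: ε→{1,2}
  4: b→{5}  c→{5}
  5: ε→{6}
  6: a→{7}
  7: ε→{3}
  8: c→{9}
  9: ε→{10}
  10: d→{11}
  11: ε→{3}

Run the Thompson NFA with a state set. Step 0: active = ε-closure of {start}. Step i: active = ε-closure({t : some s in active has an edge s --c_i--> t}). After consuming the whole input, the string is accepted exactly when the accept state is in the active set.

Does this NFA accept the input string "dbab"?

start: ε-closure({0}) = {0,2,4,8}
'd' @ 1: {}  — state set empty
rest 'bab' ignored (set empty)
after full input: {}  (accept=1 not in)

Answer: REJECT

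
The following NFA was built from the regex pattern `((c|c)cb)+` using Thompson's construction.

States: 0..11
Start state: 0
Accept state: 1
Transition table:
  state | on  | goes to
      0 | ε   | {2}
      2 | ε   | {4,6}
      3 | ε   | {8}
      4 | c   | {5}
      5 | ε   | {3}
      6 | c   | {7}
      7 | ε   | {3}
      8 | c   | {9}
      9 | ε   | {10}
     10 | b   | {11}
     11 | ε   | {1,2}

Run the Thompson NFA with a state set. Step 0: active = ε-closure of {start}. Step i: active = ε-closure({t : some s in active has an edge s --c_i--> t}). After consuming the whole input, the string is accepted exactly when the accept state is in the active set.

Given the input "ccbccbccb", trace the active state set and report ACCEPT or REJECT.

S₀ = ε-closure({0}) = {0,2,4,6}
'c' @ 1: {3,5,7,8}
'c' @ 2: {9,10}
'b' @ 3: {1,2,4,6,11}  (accept∈set)
'c' @ 4: {3,5,7,8}
'c' @ 5: {9,10}
'b' @ 6: {1,2,4,6,11}  (accept∈set)
'c' @ 7: {3,5,7,8}
'c' @ 8: {9,10}
'b' @ 9: {1,2,4,6,11}  (accept∈set)
end set {1,2,4,6,11} — state 1 in

Answer: ACCEPT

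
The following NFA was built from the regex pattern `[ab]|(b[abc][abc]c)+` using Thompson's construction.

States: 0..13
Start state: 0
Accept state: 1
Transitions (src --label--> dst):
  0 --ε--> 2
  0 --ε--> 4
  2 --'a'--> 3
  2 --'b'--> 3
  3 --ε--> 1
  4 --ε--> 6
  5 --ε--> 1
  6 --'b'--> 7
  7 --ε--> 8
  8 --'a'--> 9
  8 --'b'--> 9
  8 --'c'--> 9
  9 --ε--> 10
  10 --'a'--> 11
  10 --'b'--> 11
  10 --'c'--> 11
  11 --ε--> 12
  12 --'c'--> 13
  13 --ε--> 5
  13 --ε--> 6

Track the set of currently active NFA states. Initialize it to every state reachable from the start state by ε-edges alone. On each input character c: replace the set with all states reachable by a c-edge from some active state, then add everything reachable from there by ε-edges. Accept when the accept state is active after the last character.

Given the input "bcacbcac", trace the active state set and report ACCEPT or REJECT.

initial (ε-close {0}): {0,2,4,6}
'b' @ 1: {1,3,7,8}  (accept∈set)
'c' @ 2: {9,10}
'a' @ 3: {11,12}
'c' @ 4: {1,5,6,13}  (accept∈set)
'b' @ 5: {7,8}
'c' @ 6: {9,10}
'a' @ 7: {11,12}
'c' @ 8: {1,5,6,13}  (accept∈set)
after full input: {1,5,6,13}  (accept=1 in)

Answer: ACCEPT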